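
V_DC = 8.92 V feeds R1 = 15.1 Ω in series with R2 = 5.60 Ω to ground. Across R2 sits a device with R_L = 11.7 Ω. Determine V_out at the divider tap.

The load sits in parallel with R2, giving an effective lower resistance R2' = R2·R_L/(R2+R_L) = 3.787 Ω.
Then V_out = V_DC · R2'/(R1 + R2') = 8.92 × 3.787/18.89 = 1.789 V.

V_out ≈ 1.79 V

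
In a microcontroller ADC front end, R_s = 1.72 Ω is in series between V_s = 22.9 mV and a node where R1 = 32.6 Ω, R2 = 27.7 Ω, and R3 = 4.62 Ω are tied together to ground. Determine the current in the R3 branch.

Parallel bank: R_p = 1/(1/32.6 + 1/27.7 + 1/4.62) = 3.531 Ω.
Node voltage V_A = V_s · R_p/(R_s + R_p) = 22.9 × 0.6724 = 15.40 mV.
Branch current I = V_A/R3 = 15.40/4.62 = 3.333 mA.

I ≈ 3.33 mA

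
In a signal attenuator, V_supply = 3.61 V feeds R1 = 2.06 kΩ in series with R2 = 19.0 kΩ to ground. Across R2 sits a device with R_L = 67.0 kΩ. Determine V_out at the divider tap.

First combine the lower leg with the load: R2 ‖ R_L = 14.80 kΩ.
Then V_out = V_supply · R2'/(R1 + R2') = 3.61 × 14.80/16.86 = 3.169 V.
(Unloaded it would be 3.26 V; the load pulls it down.)

V_out ≈ 3.17 V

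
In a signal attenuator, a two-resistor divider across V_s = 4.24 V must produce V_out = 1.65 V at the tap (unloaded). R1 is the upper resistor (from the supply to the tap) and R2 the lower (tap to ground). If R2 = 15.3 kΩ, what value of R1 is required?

V_out/V_s = R2/(R1+R2) = 0.3892.
So R1 = R2 · (V_s/V_out − 1) = 15.3 × (4.24/1.65 − 1) = 15.3 × 1.570 = 24.02 kΩ.

R1 ≈ 24.0 kΩ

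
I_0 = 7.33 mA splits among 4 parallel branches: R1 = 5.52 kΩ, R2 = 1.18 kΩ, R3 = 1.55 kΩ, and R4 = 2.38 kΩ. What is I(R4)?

I ≈ 1.47 mA

ΣG = 1/5.52 + 1/1.18 + 1/1.55 + 1/2.38 = 2.094.
By the current-divider rule, I = I_0 · G_k/ΣG = 7.33 × 0.2007 = 1.471 mA.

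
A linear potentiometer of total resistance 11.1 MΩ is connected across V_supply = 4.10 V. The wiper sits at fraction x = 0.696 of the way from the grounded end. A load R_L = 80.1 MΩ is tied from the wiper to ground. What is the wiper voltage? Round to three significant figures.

V_out ≈ 2.77 V

Split the track: R_lower = x·R_p = 7.726 MΩ, R_upper = (1−x)·R_p = 3.374 MΩ.
R_L loads the lower segment: effective lower R = 7.046 MΩ.
Loaded-divider output: V_out = 4.10 × 0.6762 = 2.772 V.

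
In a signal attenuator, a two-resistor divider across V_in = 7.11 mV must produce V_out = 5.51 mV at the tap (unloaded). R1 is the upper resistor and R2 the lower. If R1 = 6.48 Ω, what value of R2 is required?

The divider ratio is R2/(R1+R2) = 5.51/7.11 = 0.7750.
Rearranging, R2 = R1·k/(1−k) = 6.48 × 3.444 = 22.32 Ω.

R2 ≈ 22.3 Ω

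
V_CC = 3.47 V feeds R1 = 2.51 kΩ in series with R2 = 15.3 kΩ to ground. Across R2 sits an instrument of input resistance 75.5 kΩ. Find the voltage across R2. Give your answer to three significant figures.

V_out ≈ 2.90 V

R2 ‖ R_L = (15.3 × 75.5)/(15.3 + 75.5) = 12.72 kΩ.
Voltage divider with the loaded lower leg: V_out = 3.47 × 12.72/(2.51 + 12.72) = 3.47 × 0.8352 = 2.898 V.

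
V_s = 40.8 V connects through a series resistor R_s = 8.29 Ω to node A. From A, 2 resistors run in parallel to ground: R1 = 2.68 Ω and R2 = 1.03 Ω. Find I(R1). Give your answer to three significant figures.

Equivalent of the parallel group: R_p = 0.7440 Ω.
V_A = 40.8 × 0.7440/9.034 = 3.360 V.
I(R1) = V_A / R1 = 3.360/2.68 = 1.254 A.
(Equivalently: I_total = 4.516 A, then current-divider fraction G_k/ΣG = 0.2776.)

I ≈ 1.25 A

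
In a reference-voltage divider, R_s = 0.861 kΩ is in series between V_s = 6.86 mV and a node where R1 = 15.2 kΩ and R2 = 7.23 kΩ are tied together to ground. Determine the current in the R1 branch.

Equivalent of the parallel group: R_p = 4.900 kΩ.
Node voltage V_A = V_s · R_p/(R_s + R_p) = 6.86 × 0.8505 = 5.835 mV.
Branch current I = V_A/R1 = 5.835/15.2 = 0.3839 µA.

I ≈ 0.384 µA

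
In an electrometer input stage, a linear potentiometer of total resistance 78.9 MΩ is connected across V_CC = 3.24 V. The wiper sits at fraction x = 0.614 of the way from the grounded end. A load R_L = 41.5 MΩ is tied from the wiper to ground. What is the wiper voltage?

V_out ≈ 1.37 V

Split the track: R_lower = x·R_p = 48.44 MΩ, R_upper = (1−x)·R_p = 30.46 MΩ.
Lower segment in parallel with the load: 48.44 ‖ 41.5 = 22.35 MΩ.
Loaded-divider output: V_out = 3.24 × 0.4233 = 1.371 V.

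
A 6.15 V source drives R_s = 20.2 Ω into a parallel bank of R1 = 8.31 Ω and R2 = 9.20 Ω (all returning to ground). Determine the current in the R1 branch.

Combine the parallel branches: R_p = (1/8.31 + 1/9.20)⁻¹ = 4.366 Ω.
V_A = 6.15 × 4.366/24.57 = 1.093 V.
Branch current I = V_A/R1 = 1.093/8.31 = 0.1315 A.

I ≈ 0.132 A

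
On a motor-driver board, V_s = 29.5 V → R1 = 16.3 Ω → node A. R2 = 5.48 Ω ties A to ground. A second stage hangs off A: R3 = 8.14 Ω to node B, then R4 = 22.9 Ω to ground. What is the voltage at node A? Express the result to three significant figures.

V_A ≈ 6.56 V

Looking into the second stage from A: R3 + R4 = 31.04 Ω appears in parallel with R2.
R2 ‖ (R3+R4) = 4.658 Ω.
V_A = 29.5 × 4.658/(16.3 + 4.658) = 6.556 V.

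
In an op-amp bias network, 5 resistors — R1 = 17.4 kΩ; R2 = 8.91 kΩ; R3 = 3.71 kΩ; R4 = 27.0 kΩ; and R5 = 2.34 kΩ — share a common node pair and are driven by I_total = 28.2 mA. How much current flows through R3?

Total conductance ΣG = 1/17.4 + 1/8.91 + 1/3.71 + 1/27.0 + 1/2.34 = 0.9036 (units of 1/kΩ).
By the current-divider rule, I = I_total · G_k/ΣG = 28.2 × 0.2983 = 8.412 mA.

I ≈ 8.41 mA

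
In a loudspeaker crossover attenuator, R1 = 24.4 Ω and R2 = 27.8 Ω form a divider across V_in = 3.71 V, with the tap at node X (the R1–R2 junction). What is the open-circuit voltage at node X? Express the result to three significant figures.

V_th ≈ 1.98 V

With X open, the divider is unloaded: V_th = 3.71 × 27.8/52.20 = 1.976 V.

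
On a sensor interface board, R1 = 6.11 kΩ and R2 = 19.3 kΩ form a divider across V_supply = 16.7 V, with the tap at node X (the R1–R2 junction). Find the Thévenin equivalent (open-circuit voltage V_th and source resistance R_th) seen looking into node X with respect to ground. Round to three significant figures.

V_th is the unloaded tap voltage: V_supply · R2/(R1+R2) = 16.7 × 0.7595 = 12.68 V.
With V_supply suppressed (replaced by a short), R_th = R1 ‖ R2 = (6.110 × 19.3)/(6.110 + 19.3) = 4.641 kΩ.

V_th ≈ 12.7 V, R_th ≈ 4.64 kΩ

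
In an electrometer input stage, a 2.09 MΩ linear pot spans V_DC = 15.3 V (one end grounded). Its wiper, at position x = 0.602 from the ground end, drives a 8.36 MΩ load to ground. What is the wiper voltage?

Split the track: R_lower = x·R_p = 1.258 MΩ, R_upper = (1−x)·R_p = 0.8318 MΩ.
(x·R_p) ‖ R_L = 1.094 MΩ.
V_out = 15.3 × 1.094/(0.8318 + 1.094) = 8.690 V.
(Unloaded: V_out = x·V_DC = 9.21 V.)

V_out ≈ 8.69 V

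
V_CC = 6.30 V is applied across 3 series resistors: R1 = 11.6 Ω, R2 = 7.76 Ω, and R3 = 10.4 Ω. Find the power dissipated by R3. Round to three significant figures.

P ≈ 0.466 W

ΣR = 29.76 Ω → I = 6.30/29.76 = 0.2117 A.
P = I²R = 0.04481 × 10.4 = 0.4661 W.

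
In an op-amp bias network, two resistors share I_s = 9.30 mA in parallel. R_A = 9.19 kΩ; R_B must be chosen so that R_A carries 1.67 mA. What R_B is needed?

R_B ≈ 2.01 kΩ

The fraction through R_A equals R_B/(R_A+R_B).
With f = 0.1796, R_B = R_A · f/(1−f) = 9.19 × 0.2189 = 2.011 kΩ.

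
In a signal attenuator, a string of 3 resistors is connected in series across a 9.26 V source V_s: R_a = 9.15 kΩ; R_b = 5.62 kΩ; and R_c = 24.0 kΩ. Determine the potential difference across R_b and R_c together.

V ≈ 7.07 V

Total series resistance ΣR = 9.15 + 5.62 + 24.0 = 38.77 kΩ.
R_{R_b..R_c} = 5.62 + 24.0 = 29.62 kΩ.
Voltage divider: V = V_s · (29.62 / 38.77) = 9.26 × 0.7640 = 7.075 V.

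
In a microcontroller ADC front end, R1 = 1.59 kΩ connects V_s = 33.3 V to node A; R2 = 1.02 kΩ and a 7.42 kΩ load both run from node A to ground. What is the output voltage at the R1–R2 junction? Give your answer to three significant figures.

R2 ‖ R_L = (1.02 × 7.42)/(1.02 + 7.42) = 0.8967 kΩ.
Then V_out = V_s · R2'/(R1 + R2') = 33.3 × 0.8967/2.487 = 12.01 V.

V_out ≈ 12.0 V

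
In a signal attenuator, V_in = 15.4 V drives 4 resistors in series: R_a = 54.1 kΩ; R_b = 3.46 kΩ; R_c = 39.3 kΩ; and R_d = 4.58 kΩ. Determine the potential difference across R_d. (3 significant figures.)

V ≈ 0.695 V

Series total: ΣR = 54.1 + 3.46 + 39.3 + 4.58 = 101.4 kΩ.
By the voltage-divider rule, V = 15.4 × 4.580/101.4 = 0.6953 V.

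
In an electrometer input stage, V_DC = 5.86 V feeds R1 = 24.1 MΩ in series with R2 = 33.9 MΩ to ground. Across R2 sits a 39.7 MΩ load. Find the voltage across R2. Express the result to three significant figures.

V_out ≈ 2.53 V

First combine the lower leg with the load: R2 ‖ R_L = 18.29 MΩ.
Voltage divider with the loaded lower leg: V_out = 5.86 × 18.29/(24.1 + 18.29) = 5.86 × 0.4314 = 2.528 V.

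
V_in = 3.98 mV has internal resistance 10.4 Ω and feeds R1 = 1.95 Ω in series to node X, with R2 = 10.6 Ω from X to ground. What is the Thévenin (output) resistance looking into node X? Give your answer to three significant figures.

R_th ≈ 5.70 Ω

R1' = 10.4 + 1.95 = 12.35 Ω (source resistance + R1).
With V_in suppressed (replaced by a short), R_th = R1' ‖ R2 = (12.35 × 10.6)/(12.35 + 10.6) = 5.704 Ω.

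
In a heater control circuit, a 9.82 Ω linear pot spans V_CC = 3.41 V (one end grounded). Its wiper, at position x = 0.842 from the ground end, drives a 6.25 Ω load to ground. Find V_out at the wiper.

V_out ≈ 2.37 V

The pot divides into 1.552 Ω above the wiper and 8.268 Ω below.
Lower segment in parallel with the load: 8.268 ‖ 6.25 = 3.559 Ω.
Loaded-divider output: V_out = 3.41 × 0.6964 = 2.375 V.
(Unloaded: V_out = x·V_CC = 2.87 V.)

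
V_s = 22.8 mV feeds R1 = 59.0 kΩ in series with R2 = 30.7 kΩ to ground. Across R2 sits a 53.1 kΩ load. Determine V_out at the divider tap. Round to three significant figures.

V_out ≈ 5.65 mV

The load sits in parallel with R2, giving an effective lower resistance R2' = R2·R_L/(R2+R_L) = 19.45 kΩ.
Then V_out = V_s · R2'/(R1 + R2') = 22.8 × 19.45/78.45 = 5.653 mV.
(Unloaded it would be 7.80 mV; the load pulls it down.)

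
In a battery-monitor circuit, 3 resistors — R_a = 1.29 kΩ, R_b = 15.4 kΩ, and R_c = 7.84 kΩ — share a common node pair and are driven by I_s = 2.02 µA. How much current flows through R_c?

I ≈ 0.266 µA

Total conductance ΣG = 1/1.29 + 1/15.4 + 1/7.84 = 0.9677 (units of 1/kΩ).
Current divider: I(R_c) = I_s · G_k/ΣG = 2.02 × (0.1276/0.9677) = 2.02 × 0.1318 = 0.2663 µA.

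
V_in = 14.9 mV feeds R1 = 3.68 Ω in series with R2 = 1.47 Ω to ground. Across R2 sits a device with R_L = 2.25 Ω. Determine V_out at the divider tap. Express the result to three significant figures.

First combine the lower leg with the load: R2 ‖ R_L = 0.8891 Ω.
Then V_out = V_in · R2'/(R1 + R2') = 14.9 × 0.8891/4.569 = 2.899 mV.

V_out ≈ 2.90 mV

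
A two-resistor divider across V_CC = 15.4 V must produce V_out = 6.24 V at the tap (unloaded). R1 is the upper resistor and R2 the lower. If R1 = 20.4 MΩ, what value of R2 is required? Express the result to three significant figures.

The divider ratio is R2/(R1+R2) = 6.24/15.4 = 0.4052.
So R2 = R1 · V_out/(V_CC − V_out) = 20.4 × 6.24/(15.4 − 6.24) = 20.4 × 0.6812 = 13.90 MΩ.

R2 ≈ 13.9 MΩ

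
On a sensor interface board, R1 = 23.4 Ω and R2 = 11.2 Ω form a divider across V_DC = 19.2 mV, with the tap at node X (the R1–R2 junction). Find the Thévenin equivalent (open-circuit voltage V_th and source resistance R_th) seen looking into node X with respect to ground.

Open-circuit (no load on X): V_th = V_DC · R2/(R1 + R2) = 19.2 × 11.2/(23.40 + 11.2) = 6.215 mV.
Zeroing V_DC shorts the top of R1 to ground, so R_th = R1 ‖ R2 = 7.575 Ω.

V_th ≈ 6.22 mV, R_th ≈ 7.57 Ω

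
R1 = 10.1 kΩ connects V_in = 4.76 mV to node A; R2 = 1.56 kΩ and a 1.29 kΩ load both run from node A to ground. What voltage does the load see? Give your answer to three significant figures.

V_out ≈ 0.311 mV

First combine the lower leg with the load: R2 ‖ R_L = 0.7061 kΩ.
Voltage divider with the loaded lower leg: V_out = 4.76 × 0.7061/(10.1 + 0.7061) = 4.76 × 0.06534 = 0.3110 mV.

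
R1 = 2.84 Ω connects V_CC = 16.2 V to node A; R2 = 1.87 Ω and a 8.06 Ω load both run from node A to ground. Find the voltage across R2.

V_out ≈ 5.64 V

The load sits in parallel with R2, giving an effective lower resistance R2' = R2·R_L/(R2+R_L) = 1.518 Ω.
Now apply the divider: V_out = 16.2 × 0.3483 = 5.642 V.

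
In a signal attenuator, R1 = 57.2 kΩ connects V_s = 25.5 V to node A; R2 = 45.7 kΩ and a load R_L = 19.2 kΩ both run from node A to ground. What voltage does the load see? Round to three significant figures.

The load sits in parallel with R2, giving an effective lower resistance R2' = R2·R_L/(R2+R_L) = 13.52 kΩ.
Voltage divider with the loaded lower leg: V_out = 25.5 × 13.52/(57.2 + 13.52) = 25.5 × 0.1912 = 4.875 V.

V_out ≈ 4.87 V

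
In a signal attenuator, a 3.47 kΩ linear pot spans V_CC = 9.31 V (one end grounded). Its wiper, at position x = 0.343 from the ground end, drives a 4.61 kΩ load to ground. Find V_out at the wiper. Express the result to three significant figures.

V_out ≈ 2.73 V

The pot divides into 2.280 kΩ above the wiper and 1.190 kΩ below.
(x·R_p) ‖ R_L = 0.9460 kΩ.
V_out = 9.31 × 0.9460/(2.280 + 0.9460) = 2.730 V.
(Unloaded: V_out = x·V_CC = 3.19 V.)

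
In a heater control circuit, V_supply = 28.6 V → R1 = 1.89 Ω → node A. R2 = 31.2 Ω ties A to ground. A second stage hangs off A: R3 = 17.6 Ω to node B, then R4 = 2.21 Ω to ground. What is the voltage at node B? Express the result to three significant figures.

V_B ≈ 2.76 V

Node A sees R2 in parallel with the series input of stage 2, R3 + R4 = 19.81 Ω.
Effective lower resistance at A: R2 ‖ 19.81 = 12.12 Ω.
So V_A = 28.6 × 0.8651 = 24.74 V.
Then the unloaded second divider: V_B = V_A × R4/(R3+R4) = 24.74 × 0.1116 = 2.760 V.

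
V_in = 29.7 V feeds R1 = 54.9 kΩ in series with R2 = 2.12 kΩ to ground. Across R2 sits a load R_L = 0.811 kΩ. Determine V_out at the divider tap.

R2 ‖ R_L = (2.12 × 0.811)/(2.12 + 0.811) = 0.5866 kΩ.
Now apply the divider: V_out = 29.7 × 0.01057 = 0.3140 V.
(Unloaded it would be 1.10 V; the load pulls it down.)

V_out ≈ 0.314 V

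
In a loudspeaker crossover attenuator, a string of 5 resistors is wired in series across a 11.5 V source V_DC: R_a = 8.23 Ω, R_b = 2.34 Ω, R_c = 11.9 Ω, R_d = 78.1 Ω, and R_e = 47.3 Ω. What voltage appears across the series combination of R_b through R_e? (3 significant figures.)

V ≈ 10.9 V

Total series resistance ΣR = 8.23 + 2.34 + 11.9 + 78.1 + 47.3 = 147.9 Ω.
R_{R_b..R_e} = 2.34 + 11.9 + 78.1 + 47.3 = 139.6 Ω.
Voltage divider: V = V_DC · (139.6 / 147.9) = 11.5 × 0.9443 = 10.86 V.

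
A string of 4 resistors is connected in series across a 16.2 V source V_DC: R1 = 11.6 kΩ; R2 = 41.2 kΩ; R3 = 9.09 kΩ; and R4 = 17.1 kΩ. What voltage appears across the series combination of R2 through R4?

Series total: ΣR = 11.6 + 41.2 + 9.09 + 17.1 = 78.99 kΩ.
R_{R2..R4} = 41.2 + 9.09 + 17.1 = 67.39 kΩ.
By the voltage-divider rule, V = 16.2 × 67.39/78.99 = 13.82 V.

V ≈ 13.8 V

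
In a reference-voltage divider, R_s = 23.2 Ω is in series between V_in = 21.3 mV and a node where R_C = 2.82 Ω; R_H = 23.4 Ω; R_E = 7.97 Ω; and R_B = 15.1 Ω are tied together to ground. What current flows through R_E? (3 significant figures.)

I ≈ 0.182 mA

Equivalent of the parallel group: R_p = 1.698 Ω.
Node voltage V_A = V_in · R_p/(R_s + R_p) = 21.3 × 0.06819 = 1.452 mV.
I(R_E) = V_A / R_E = 1.452/7.97 = 0.1822 mA.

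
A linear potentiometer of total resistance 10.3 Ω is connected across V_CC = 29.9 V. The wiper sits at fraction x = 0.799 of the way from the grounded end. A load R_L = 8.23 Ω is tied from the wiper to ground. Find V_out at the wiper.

The pot divides into 2.070 Ω above the wiper and 8.230 Ω below.
R_L loads the lower segment: effective lower R = 4.115 Ω.
V_out = 29.9 × 4.115/(2.070 + 4.115) = 19.89 V.

V_out ≈ 19.9 V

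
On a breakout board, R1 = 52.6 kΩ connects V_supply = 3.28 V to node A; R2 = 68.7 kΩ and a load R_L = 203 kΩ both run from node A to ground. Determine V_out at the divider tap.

The load sits in parallel with R2, giving an effective lower resistance R2' = R2·R_L/(R2+R_L) = 51.33 kΩ.
Voltage divider with the loaded lower leg: V_out = 3.28 × 51.33/(52.6 + 51.33) = 3.28 × 0.4939 = 1.620 V.

V_out ≈ 1.62 V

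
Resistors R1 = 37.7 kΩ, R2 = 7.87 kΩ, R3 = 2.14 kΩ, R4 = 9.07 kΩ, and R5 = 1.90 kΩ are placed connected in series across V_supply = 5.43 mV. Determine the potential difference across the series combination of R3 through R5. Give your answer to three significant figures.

V ≈ 1.21 mV

Series total: ΣR = 37.7 + 7.87 + 2.14 + 9.07 + 1.90 = 58.68 kΩ.
R_{R3..R5} = 2.14 + 9.07 + 1.90 = 13.11 kΩ.
V = V_supply · R/ΣR = 5.43 × 0.2234 = 1.213 mV.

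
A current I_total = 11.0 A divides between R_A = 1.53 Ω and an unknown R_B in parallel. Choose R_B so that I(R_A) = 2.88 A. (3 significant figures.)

R_B ≈ 0.543 Ω

In a two-way split, I_A/I_total = R_B/(R_A + R_B).
2.88/11.0 = R_B/(R_A + R_B) → R_B = R_A · (0.2618)/(1 − 0.2618) = 1.53 × 0.3547 = 0.5427 Ω.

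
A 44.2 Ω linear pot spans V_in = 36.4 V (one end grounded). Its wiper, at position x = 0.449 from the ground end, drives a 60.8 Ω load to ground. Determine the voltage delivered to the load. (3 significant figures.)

V_out ≈ 13.9 V

Lower segment x·R_p = 19.85 Ω; upper segment (1−x)·R_p = 24.35 Ω.
R_L loads the lower segment: effective lower R = 14.96 Ω.
V_out = 36.4 × 14.96/(24.35 + 14.96) = 13.85 V.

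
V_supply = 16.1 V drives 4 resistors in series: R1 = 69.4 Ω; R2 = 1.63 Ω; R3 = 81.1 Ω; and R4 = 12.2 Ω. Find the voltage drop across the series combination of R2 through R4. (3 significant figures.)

V ≈ 9.30 V

Total series resistance ΣR = 69.4 + 1.63 + 81.1 + 12.2 = 164.3 Ω.
R_{R2..R4} = 1.63 + 81.1 + 12.2 = 94.93 Ω.
Voltage divider: V = V_supply · (94.93 / 164.3) = 16.1 × 0.5777 = 9.301 V.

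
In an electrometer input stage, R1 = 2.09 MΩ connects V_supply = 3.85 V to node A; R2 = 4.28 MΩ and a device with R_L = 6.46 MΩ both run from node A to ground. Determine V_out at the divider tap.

The load sits in parallel with R2, giving an effective lower resistance R2' = R2·R_L/(R2+R_L) = 2.574 MΩ.
Voltage divider with the loaded lower leg: V_out = 3.85 × 2.574/(2.09 + 2.574) = 3.85 × 0.5519 = 2.125 V.

V_out ≈ 2.12 V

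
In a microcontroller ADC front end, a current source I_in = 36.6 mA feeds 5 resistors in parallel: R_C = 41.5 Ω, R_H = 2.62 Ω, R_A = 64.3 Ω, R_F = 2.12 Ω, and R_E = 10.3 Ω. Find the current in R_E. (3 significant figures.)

I ≈ 3.59 mA

Conductances: ΣG = 1/41.5 + 1/2.62 + 1/64.3 + 1/2.12 + 1/10.3 = 0.9901 (1/Ω).
R_E takes the fraction G_k/ΣG = 0.09709/0.9901 = 0.09806, so I = 36.6 × 0.09806 = 3.589 mA.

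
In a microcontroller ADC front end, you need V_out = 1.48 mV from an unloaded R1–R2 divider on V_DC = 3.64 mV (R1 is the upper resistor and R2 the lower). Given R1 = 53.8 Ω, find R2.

The divider ratio is R2/(R1+R2) = 1.48/3.64 = 0.4066.
Rearranging, R2 = R1·k/(1−k) = 53.8 × 0.6852 = 36.86 Ω.

R2 ≈ 36.9 Ω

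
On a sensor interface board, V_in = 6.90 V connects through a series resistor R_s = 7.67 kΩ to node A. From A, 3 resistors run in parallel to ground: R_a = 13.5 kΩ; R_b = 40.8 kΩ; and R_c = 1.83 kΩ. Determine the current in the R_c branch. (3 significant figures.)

I ≈ 0.634 mA

Equivalent of the parallel group: R_p = 1.550 kΩ.
Node voltage V_A = V_in · R_p/(R_s + R_p) = 6.90 × 0.1681 = 1.160 V.
I(R_c) = V_A / R_c = 1.160/1.83 = 0.6340 mA.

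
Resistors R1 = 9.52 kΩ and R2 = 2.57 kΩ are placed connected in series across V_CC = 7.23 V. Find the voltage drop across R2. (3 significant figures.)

Series total: ΣR = 9.52 + 2.57 = 12.09 kΩ.
V = V_CC · R/ΣR = 7.23 × 0.2126 = 1.537 V.

V ≈ 1.54 V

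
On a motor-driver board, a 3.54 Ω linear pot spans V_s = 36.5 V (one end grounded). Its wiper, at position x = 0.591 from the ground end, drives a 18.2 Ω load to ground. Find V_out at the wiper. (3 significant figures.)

Split the track: R_lower = x·R_p = 2.092 Ω, R_upper = (1−x)·R_p = 1.448 Ω.
(x·R_p) ‖ R_L = 1.876 Ω.
Then V_out = V_s · 1.876/(1.448 + 1.876) = 20.60 V.

V_out ≈ 20.6 V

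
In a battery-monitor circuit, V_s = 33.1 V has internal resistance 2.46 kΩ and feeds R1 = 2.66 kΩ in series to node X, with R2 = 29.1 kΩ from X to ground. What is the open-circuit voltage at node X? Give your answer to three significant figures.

R1' = 2.46 + 2.66 = 5.120 kΩ (source resistance + R1).
Open-circuit (no load on X): V_th = V_s · R2/(R1' + R2) = 33.1 × 29.1/(5.120 + 29.1) = 28.15 V.

V_th ≈ 28.1 V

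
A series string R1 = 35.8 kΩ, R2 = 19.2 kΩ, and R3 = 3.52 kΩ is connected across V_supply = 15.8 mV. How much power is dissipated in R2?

The common current is I = 15.8/58.52 = 0.2700 µA.
V(R2) = I·R = 5.184 mV; P = V·I = 5.184 × 0.2700 = 1.400 nW.

P ≈ 1.40 nW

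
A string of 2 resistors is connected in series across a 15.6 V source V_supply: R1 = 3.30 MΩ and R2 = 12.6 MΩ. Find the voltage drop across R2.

V ≈ 12.4 V

Series total: ΣR = 3.30 + 12.6 = 15.90 MΩ.
Voltage divider: V = V_supply · (12.60 / 15.90) = 15.6 × 0.7925 = 12.36 V.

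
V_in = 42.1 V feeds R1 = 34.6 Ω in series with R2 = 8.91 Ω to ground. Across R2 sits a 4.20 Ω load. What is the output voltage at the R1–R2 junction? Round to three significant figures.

First combine the lower leg with the load: R2 ‖ R_L = 2.854 Ω.
Voltage divider with the loaded lower leg: V_out = 42.1 × 2.854/(34.6 + 2.854) = 42.1 × 0.07621 = 3.209 V.

V_out ≈ 3.21 V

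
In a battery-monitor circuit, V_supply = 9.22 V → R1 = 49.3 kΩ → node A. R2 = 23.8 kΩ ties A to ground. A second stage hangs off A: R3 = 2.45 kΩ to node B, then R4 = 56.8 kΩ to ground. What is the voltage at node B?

V_B ≈ 2.26 V

The second stage (R3 + R4 = 59.25 kΩ) loads node A in parallel with R2.
R2 ‖ (R3+R4) = 16.98 kΩ.
First divider: V_A = V_supply · 16.98/(49.3 + 16.98) = 2.362 V.
Stage 2 is unloaded, so V_B = V_A · R4/(R3+R4) = 2.362 × 56.8/59.25 = 2.264 V.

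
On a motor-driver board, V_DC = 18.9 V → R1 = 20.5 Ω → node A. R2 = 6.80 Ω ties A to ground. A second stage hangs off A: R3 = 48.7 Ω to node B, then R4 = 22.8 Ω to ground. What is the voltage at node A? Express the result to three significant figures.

V_A ≈ 4.39 V

Node A sees R2 in parallel with the series input of stage 2, R3 + R4 = 71.50 Ω.
Effective lower resistance at A: R2 ‖ 71.50 = 6.209 Ω.
V_A = 18.9 × 6.209/(20.5 + 6.209) = 4.394 V.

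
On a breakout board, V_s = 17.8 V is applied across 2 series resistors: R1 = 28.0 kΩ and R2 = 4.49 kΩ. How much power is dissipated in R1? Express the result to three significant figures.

ΣR = 32.49 kΩ → I = 17.8/32.49 = 0.5479 mA.
P = I²R = 0.3002 × 28.0 = 8.404 mW.

P ≈ 8.40 mW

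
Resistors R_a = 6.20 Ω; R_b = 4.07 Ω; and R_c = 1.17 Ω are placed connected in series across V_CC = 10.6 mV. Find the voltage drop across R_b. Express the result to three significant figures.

Total series resistance ΣR = 6.20 + 4.07 + 1.17 = 11.44 Ω.
V = V_CC · R/ΣR = 10.6 × 0.3558 = 3.771 mV.

V ≈ 3.77 mV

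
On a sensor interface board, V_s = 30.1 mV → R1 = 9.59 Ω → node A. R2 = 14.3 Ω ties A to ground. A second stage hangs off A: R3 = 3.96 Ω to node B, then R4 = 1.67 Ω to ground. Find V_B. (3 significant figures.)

Looking into the second stage from A: R3 + R4 = 5.630 Ω appears in parallel with R2.
R2 ‖ (R3+R4) = 4.040 Ω.
V_A = 30.1 × 4.040/(9.59 + 4.040) = 8.921 mV.
V_B = V_A × 0.2966 = 2.646 mV.

V_B ≈ 2.65 mV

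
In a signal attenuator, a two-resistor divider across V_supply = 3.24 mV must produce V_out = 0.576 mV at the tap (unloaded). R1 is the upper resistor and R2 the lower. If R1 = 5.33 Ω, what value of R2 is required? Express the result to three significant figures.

R2 ≈ 1.15 Ω

V_out/V_supply = R2/(R1+R2) = 0.1778.
R2 = R1 · 0.1778/(1 − 0.1778) = 1.152 Ω.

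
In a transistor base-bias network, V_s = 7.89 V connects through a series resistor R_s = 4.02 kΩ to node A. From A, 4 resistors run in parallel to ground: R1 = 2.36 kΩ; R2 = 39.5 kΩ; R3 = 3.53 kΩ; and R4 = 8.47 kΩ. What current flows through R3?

Parallel bank: R_p = 1/(1/2.36 + 1/39.5 + 1/3.53 + 1/8.47) = 1.176 kΩ.
V_A by voltage divider: V_A = 7.89 × 1.176/(4.02 + 1.176) = 1.786 V.
I(R3) = V_A / R3 = 1.786/3.53 = 0.5058 mA.

I ≈ 0.506 mA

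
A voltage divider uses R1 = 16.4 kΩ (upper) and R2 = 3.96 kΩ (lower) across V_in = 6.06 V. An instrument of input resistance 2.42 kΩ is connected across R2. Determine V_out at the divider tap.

V_out ≈ 0.508 V

First combine the lower leg with the load: R2 ‖ R_L = 1.502 kΩ.
Now apply the divider: V_out = 6.06 × 0.08390 = 0.5085 V.
(Unloaded it would be 1.18 V; the load pulls it down.)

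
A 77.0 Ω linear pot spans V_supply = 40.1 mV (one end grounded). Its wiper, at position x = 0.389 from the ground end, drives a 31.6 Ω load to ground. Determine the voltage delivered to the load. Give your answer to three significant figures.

The pot divides into 47.05 Ω above the wiper and 29.95 Ω below.
R_L loads the lower segment: effective lower R = 15.38 Ω.
Then V_out = V_supply · 15.38/(47.05 + 15.38) = 9.878 mV.

V_out ≈ 9.88 mV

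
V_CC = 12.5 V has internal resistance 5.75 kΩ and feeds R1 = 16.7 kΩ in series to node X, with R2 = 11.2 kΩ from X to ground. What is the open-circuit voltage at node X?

V_th ≈ 4.16 V

R1' = 5.75 + 16.7 = 22.45 kΩ (source resistance + R1).
Open-circuit (no load on X): V_th = V_CC · R2/(R1' + R2) = 12.5 × 11.2/(22.45 + 11.2) = 4.160 V.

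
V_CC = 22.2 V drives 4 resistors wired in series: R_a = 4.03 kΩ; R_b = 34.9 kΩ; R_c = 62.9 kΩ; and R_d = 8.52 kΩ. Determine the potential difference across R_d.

V ≈ 1.71 V

ΣR = 4.03 + 34.9 + 62.9 + 8.52 = 110.3 kΩ.
Voltage divider: V = V_CC · (8.520 / 110.3) = 22.2 × 0.07721 = 1.714 V.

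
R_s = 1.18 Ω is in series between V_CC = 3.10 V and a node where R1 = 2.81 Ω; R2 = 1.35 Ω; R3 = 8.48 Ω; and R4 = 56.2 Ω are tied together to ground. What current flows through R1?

I ≈ 0.450 A

Parallel bank: R_p = 1/(1/2.81 + 1/1.35 + 1/8.48 + 1/56.2) = 0.8115 Ω.
V_A = 3.10 × 0.8115/1.991 = 1.263 V.
Branch current I = V_A/R1 = 1.263/2.81 = 0.4495 A.
(Equivalently: I_total = 1.557 A, then current-divider fraction G_k/ΣG = 0.2888.)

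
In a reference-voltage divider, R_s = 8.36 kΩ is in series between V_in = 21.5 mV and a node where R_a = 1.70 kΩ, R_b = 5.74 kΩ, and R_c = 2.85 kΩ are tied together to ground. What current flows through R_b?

Combine the parallel branches: R_p = (1/1.70 + 1/5.74 + 1/2.85)⁻¹ = 0.8982 kΩ.
Node voltage V_A = V_in · R_p/(R_s + R_p) = 21.5 × 0.09702 = 2.086 mV.
Branch current I = V_A/R_b = 2.086/5.74 = 0.3634 µA.

I ≈ 0.363 µA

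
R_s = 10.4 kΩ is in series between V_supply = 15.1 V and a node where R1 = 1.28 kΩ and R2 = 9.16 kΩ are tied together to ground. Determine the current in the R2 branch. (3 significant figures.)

Parallel bank: R_p = 1/(1/1.28 + 1/9.16) = 1.123 kΩ.
V_A = 15.1 × 1.123/11.52 = 1.472 V.
Branch current I = V_A/R2 = 1.472/9.16 = 0.1607 mA.
(Check via current divider: I_total = 1.310 mA; share G_k/ΣG = 0.1226 → same result.)

I ≈ 0.161 mA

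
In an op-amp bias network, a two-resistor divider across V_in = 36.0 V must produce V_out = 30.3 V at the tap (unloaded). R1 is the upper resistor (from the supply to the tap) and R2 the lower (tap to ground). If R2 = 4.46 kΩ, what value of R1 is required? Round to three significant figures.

Required fraction k = V_out/V_in = 0.8417.
So R1 = R2 · (V_in/V_out − 1) = 4.46 × (36.0/30.3 − 1) = 4.46 × 0.1881 = 0.8390 kΩ.

R1 ≈ 0.839 kΩ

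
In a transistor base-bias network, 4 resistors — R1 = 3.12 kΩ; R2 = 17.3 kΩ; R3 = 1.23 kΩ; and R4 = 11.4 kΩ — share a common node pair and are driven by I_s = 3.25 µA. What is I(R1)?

Conductances: ΣG = 1/3.12 + 1/17.3 + 1/1.23 + 1/11.4 = 1.279 (1/kΩ).
R1 takes the fraction G_k/ΣG = 0.3205/1.279 = 0.2506, so I = 3.25 × 0.2506 = 0.8144 µA.

I ≈ 0.814 µA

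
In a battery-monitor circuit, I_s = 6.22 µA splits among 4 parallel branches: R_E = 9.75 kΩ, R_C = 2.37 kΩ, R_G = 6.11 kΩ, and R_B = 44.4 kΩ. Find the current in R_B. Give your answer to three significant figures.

Total conductance ΣG = 1/9.75 + 1/2.37 + 1/6.11 + 1/44.4 = 0.7107 (units of 1/kΩ).
Current divider: I(R_B) = I_s · G_k/ΣG = 6.22 × (0.02252/0.7107) = 6.22 × 0.03169 = 0.1971 µA.

I ≈ 0.197 µA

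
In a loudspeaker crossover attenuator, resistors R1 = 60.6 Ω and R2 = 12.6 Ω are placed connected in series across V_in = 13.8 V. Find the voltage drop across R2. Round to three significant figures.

V ≈ 2.38 V

ΣR = 60.6 + 12.6 = 73.20 Ω.
By the voltage-divider rule, V = 13.8 × 12.60/73.20 = 2.375 V.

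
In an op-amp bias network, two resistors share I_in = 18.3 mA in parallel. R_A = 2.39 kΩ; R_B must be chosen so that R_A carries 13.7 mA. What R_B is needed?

R_B ≈ 7.12 kΩ

The fraction through R_A equals R_B/(R_A+R_B).
13.7/18.3 = R_B/(R_A + R_B) → R_B = R_A · (0.7486)/(1 − 0.7486) = 2.39 × 2.978 = 7.118 kΩ.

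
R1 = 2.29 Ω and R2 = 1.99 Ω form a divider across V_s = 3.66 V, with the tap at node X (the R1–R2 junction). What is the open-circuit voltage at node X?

With X open, the divider is unloaded: V_th = 3.66 × 1.99/4.280 = 1.702 V.

V_th ≈ 1.70 V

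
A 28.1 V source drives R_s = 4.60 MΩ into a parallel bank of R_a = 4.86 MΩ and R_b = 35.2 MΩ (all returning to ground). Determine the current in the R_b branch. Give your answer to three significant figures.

I ≈ 0.384 µA

Combine the parallel branches: R_p = (1/4.86 + 1/35.2)⁻¹ = 4.270 MΩ.
V_A by voltage divider: V_A = 28.1 × 4.270/(4.60 + 4.270) = 13.53 V.
I(R_b) = V_A / R_b = 13.53/35.2 = 0.3843 µA.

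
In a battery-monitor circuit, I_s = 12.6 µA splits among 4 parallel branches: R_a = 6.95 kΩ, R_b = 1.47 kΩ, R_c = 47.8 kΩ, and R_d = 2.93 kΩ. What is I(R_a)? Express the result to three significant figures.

I ≈ 1.53 µA

ΣG = 1/6.95 + 1/1.47 + 1/47.8 + 1/2.93 = 1.186.
By the current-divider rule, I = I_s · G_k/ΣG = 12.6 × 0.1213 = 1.528 µA.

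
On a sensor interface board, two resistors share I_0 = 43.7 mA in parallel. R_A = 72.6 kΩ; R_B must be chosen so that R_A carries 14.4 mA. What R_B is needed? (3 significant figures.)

The fraction through R_A equals R_B/(R_A+R_B).
14.4/43.7 = R_B/(R_A + R_B) → R_B = R_A · (0.3295)/(1 − 0.3295) = 72.6 × 0.4915 = 35.68 kΩ.

R_B ≈ 35.7 kΩ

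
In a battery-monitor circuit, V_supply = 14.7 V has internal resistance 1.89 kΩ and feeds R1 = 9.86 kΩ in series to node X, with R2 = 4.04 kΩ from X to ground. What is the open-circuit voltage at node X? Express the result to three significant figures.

V_th ≈ 3.76 V

R1' = 1.89 + 9.86 = 11.75 kΩ (source resistance + R1).
V_th is the unloaded tap voltage: V_supply · R2/(R1'+R2) = 14.7 × 0.2559 = 3.761 V.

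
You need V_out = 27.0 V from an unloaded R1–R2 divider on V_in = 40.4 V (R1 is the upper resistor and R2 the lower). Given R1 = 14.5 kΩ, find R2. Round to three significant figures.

The divider ratio is R2/(R1+R2) = 27.0/40.4 = 0.6683.
Rearranging, R2 = R1·k/(1−k) = 14.5 × 2.015 = 29.22 kΩ.

R2 ≈ 29.2 kΩ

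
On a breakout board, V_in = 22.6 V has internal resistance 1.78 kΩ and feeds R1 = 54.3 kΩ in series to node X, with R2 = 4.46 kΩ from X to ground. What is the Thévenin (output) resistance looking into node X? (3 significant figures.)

R_th ≈ 4.13 kΩ

R1' = 1.78 + 54.3 = 56.08 kΩ (source resistance + R1).
With V_in suppressed (replaced by a short), R_th = R1' ‖ R2 = (56.08 × 4.46)/(56.08 + 4.46) = 4.131 kΩ.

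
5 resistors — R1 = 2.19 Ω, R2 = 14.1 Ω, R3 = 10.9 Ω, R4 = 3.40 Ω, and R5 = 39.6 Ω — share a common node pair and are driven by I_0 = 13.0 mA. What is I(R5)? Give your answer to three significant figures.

I ≈ 0.350 mA

Total conductance ΣG = 1/2.19 + 1/14.1 + 1/10.9 + 1/3.40 + 1/39.6 = 0.9387 (units of 1/Ω).
R5 takes the fraction G_k/ΣG = 0.02525/0.9387 = 0.02690, so I = 13.0 × 0.02690 = 0.3497 mA.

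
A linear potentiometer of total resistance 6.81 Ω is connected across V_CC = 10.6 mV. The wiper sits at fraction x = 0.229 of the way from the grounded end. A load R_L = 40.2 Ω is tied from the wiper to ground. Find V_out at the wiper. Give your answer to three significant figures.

Split the track: R_lower = x·R_p = 1.559 Ω, R_upper = (1−x)·R_p = 5.251 Ω.
Lower segment in parallel with the load: 1.559 ‖ 40.2 = 1.501 Ω.
Loaded-divider output: V_out = 10.6 × 0.2223 = 2.357 mV.
(Unloaded: V_out = x·V_CC = 2.43 mV.)

V_out ≈ 2.36 mV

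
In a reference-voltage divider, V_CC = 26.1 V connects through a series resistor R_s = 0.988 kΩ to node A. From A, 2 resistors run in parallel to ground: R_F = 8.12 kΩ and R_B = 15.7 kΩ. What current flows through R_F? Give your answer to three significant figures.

Parallel bank: R_p = 1/(1/8.12 + 1/15.7) = 5.352 kΩ.
Node voltage V_A = V_CC · R_p/(R_s + R_p) = 26.1 × 0.8442 = 22.03 V.
I(R_F) = V_A / R_F = 22.03/8.12 = 2.713 mA.

I ≈ 2.71 mA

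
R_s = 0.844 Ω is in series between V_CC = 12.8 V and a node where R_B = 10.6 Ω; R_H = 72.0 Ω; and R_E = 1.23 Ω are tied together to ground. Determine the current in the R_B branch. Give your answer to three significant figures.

Equivalent of the parallel group: R_p = 1.085 Ω.
V_A by voltage divider: V_A = 12.8 × 1.085/(0.844 + 1.085) = 7.201 V.
I(R_B) = V_A / R_B = 7.201/10.6 = 0.6793 A.
(Equivalently: I_total = 6.634 A, then current-divider fraction G_k/ΣG = 0.1024.)

I ≈ 0.679 A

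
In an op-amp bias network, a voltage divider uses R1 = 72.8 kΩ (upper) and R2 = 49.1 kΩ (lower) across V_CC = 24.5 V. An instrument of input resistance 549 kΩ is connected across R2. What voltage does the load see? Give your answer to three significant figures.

R2 ‖ R_L = (49.1 × 549)/(49.1 + 549) = 45.07 kΩ.
Now apply the divider: V_out = 24.5 × 0.3824 = 9.368 V.

V_out ≈ 9.37 V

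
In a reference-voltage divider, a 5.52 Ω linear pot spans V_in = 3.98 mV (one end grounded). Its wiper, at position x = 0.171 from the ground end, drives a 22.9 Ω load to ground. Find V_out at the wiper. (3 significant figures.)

V_out ≈ 0.658 mV

Lower segment x·R_p = 0.9439 Ω; upper segment (1−x)·R_p = 4.576 Ω.
R_L loads the lower segment: effective lower R = 0.9066 Ω.
Then V_out = V_in · 0.9066/(4.576 + 0.9066) = 0.6581 mV.
(Unloaded: V_out = x·V_in = 0.681 mV.)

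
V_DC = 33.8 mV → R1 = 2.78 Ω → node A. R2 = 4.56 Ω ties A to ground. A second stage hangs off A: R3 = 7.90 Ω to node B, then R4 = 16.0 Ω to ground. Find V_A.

V_A ≈ 19.6 mV

Looking into the second stage from A: R3 + R4 = 23.90 Ω appears in parallel with R2.
R2 ‖ (R3+R4) = 3.829 Ω.
First divider: V_A = V_DC · 3.829/(2.78 + 3.829) = 19.58 mV.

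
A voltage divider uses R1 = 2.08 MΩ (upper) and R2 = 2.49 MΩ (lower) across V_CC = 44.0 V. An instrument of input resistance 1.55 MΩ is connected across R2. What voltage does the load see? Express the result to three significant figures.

First combine the lower leg with the load: R2 ‖ R_L = 0.9553 MΩ.
Then V_out = V_CC · R2'/(R1 + R2') = 44.0 × 0.9553/3.035 = 13.85 V.

V_out ≈ 13.8 V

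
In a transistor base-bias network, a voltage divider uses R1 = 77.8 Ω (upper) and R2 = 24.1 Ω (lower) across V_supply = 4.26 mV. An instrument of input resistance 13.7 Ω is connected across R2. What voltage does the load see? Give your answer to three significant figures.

V_out ≈ 0.430 mV

R2 ‖ R_L = (24.1 × 13.7)/(24.1 + 13.7) = 8.735 Ω.
Then V_out = V_supply · R2'/(R1 + R2') = 4.26 × 8.735/86.53 = 0.4300 mV.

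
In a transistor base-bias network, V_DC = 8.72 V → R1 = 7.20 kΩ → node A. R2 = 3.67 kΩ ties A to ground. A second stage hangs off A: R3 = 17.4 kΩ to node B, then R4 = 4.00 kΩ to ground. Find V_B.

V_B ≈ 0.494 V

Looking into the second stage from A: R3 + R4 = 21.40 kΩ appears in parallel with R2.
R2 ‖ (R3+R4) = 3.133 kΩ.
First divider: V_A = V_DC · 3.133/(7.20 + 3.133) = 2.644 V.
Stage 2 is unloaded, so V_B = V_A · R4/(R3+R4) = 2.644 × 4.00/21.40 = 0.4942 V.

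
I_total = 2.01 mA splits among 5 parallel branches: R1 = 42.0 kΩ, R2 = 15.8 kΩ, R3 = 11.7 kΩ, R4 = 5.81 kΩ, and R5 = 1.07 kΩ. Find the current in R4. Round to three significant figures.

ΣG = 1/42.0 + 1/15.8 + 1/11.7 + 1/5.81 + 1/1.07 = 1.279.
Current divider: I(R4) = I_total · G_k/ΣG = 2.01 × (0.1721/1.279) = 2.01 × 0.1345 = 0.2704 mA.

I ≈ 0.270 mA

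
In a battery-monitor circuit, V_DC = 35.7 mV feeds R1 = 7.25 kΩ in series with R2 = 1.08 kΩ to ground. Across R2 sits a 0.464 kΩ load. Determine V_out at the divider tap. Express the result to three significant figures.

V_out ≈ 1.53 mV

R2 ‖ R_L = (1.08 × 0.464)/(1.08 + 0.464) = 0.3246 kΩ.
Now apply the divider: V_out = 35.7 × 0.04285 = 1.530 mV.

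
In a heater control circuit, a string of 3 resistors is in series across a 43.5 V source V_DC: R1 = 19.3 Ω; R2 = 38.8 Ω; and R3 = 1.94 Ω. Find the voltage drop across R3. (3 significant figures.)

ΣR = 19.3 + 38.8 + 1.94 = 60.04 Ω.
Voltage divider: V = V_DC · (1.940 / 60.04) = 43.5 × 0.03231 = 1.406 V.

V ≈ 1.41 V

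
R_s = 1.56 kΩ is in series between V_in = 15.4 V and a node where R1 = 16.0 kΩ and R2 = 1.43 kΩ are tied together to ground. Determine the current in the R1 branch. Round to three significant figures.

Equivalent of the parallel group: R_p = 1.313 kΩ.
Node voltage V_A = V_in · R_p/(R_s + R_p) = 15.4 × 0.4570 = 7.037 V.
I(R1) = V_A / R1 = 7.037/16.0 = 0.4398 mA.

I ≈ 0.440 mA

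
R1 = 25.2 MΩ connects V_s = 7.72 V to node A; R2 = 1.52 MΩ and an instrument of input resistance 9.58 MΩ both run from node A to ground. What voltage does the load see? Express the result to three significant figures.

V_out ≈ 0.382 V

First combine the lower leg with the load: R2 ‖ R_L = 1.312 MΩ.
Now apply the divider: V_out = 7.72 × 0.04948 = 0.3820 V.
(Unloaded it would be 0.439 V; the load pulls it down.)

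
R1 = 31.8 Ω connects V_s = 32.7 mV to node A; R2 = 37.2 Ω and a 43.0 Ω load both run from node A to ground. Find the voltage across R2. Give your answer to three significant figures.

V_out ≈ 12.6 mV

R2 ‖ R_L = (37.2 × 43.0)/(37.2 + 43.0) = 19.95 Ω.
Now apply the divider: V_out = 32.7 × 0.3854 = 12.60 mV.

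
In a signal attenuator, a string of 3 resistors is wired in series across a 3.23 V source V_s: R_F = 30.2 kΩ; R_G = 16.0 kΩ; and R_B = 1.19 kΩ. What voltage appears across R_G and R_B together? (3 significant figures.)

ΣR = 30.2 + 16.0 + 1.19 = 47.39 kΩ.
R_{R_G..R_B} = 16.0 + 1.19 = 17.19 kΩ.
By the voltage-divider rule, V = 3.23 × 17.19/47.39 = 1.172 V.

V ≈ 1.17 V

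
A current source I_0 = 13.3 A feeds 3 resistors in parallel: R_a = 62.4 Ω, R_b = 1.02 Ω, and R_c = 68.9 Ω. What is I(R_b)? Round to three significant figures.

Conductances: ΣG = 1/62.4 + 1/1.02 + 1/68.9 = 1.011 (1/Ω).
By the current-divider rule, I = I_0 · G_k/ΣG = 13.3 × 0.9698 = 12.90 A.

I ≈ 12.9 A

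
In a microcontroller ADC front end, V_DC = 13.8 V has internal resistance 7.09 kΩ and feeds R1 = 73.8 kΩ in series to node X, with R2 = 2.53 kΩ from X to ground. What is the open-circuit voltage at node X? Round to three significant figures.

V_th ≈ 0.419 V

R1' = 7.09 + 73.8 = 80.89 kΩ (source resistance + R1).
With X open, the divider is unloaded: V_th = 13.8 × 2.53/83.42 = 0.4185 V.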